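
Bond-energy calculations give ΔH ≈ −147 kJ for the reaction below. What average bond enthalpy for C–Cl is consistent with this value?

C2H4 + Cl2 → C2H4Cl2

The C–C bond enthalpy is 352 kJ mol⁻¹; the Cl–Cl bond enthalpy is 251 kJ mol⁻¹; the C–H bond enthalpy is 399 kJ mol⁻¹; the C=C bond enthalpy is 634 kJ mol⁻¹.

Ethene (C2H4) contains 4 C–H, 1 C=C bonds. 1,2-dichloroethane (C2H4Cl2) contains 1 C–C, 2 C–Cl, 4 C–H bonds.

D(C–Cl) ≈ 340 kJ/mol

Let D be the C–Cl bond energy.
Σ(broken) = 4×399 + 1×634 + 1×251 = 2481
Σ(formed) = 1×352 + 2×D + 4×399 = 1948 + 2D
ΔH = Σ(broken) − Σ(formed) = (2481) − (1948 + 2D) = +533 − 2D
Setting this equal to −147 kJ gives 2D = 680, so D = 340 kJ/mol.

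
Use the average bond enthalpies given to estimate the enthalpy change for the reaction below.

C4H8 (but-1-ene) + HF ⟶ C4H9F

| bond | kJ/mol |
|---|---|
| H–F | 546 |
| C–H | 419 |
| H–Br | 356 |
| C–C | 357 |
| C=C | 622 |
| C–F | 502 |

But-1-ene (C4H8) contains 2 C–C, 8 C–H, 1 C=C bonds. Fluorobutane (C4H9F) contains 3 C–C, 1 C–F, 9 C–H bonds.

ΔH ≈ −110 kJ

Bonds broken (reactants):
  C–C: 2 × 357 = 714
  C–H: 8 × 419 = 3352
  C=C: 1 × 622 = 622
  H–F: 1 × 546 = 546
  Σ(broken) = 5234 kJ
Bonds formed (products):
  C–C: 3 × 357 = 1071
  C–F: 1 × 502 = 502
  C–H: 9 × 419 = 3771
  Σ(formed) = 5344 kJ
ΔH = Σ(broken) − Σ(formed) = 5234 − 5344 = −110 kJ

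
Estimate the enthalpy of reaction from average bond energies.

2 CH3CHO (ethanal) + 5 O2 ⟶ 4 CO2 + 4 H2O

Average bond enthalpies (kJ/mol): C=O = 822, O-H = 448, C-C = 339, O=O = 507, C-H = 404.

ΔH ≈ −2071 kJ

Bonds broken (reactants):
  C-C: 2 × 339 = 678
  C-H: 8 × 404 = 3232
  C=O: 2 × 822 = 1644
  O=O: 5 × 507 = 2535
  Σ(broken) = 8089 kJ
Bonds formed (products):
  C=O: 8 × 822 = 6576
  O-H: 8 × 448 = 3584
  Σ(formed) = 10160 kJ
ΔH = Σ(broken) − Σ(formed) = 8089 − 10160 = −2071 kJ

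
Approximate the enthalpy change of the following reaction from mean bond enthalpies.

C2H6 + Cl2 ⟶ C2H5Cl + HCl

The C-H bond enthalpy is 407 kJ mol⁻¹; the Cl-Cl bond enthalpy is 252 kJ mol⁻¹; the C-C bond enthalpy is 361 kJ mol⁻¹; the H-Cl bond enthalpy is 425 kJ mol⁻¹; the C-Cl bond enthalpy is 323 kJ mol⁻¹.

ΔH ≈ −89 kJ

Bonds broken (reactants):
  C-C: 1 × 361 = 361
  C-H: 6 × 407 = 2442
  Cl-Cl: 1 × 252 = 252
  Σ(broken) = 3055 kJ
Bonds formed (products):
  C-C: 1 × 361 = 361
  C-Cl: 1 × 323 = 323
  C-H: 5 × 407 = 2035
  H-Cl: 1 × 425 = 425
  Σ(formed) = 3144 kJ
ΔH = Σ(broken) − Σ(formed) = 3055 − 3144 = −89 kJ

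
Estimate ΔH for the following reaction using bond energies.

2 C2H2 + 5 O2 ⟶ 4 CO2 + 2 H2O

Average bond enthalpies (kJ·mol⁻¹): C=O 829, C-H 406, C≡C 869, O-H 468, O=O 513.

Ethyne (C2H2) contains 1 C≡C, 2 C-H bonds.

Bonds broken (reactants):
  C≡C: 2 × 869 = 1738
  C-H: 4 × 406 = 1624
  O=O: 5 × 513 = 2565
  Σ(broken) = 5927 kJ
Bonds formed (products):
  C=O: 8 × 829 = 6632
  O-H: 4 × 468 = 1872
  Σ(formed) = 8504 kJ
ΔH = Σ(broken) − Σ(formed) = 5927 − 8504 = −2577 kJ

ΔH ≈ −2577 kJ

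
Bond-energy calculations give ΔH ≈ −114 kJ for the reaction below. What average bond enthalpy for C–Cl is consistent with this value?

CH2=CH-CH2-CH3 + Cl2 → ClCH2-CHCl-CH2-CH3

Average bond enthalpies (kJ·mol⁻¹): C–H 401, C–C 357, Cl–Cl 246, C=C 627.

D(C–Cl) ≈ 315 kJ/mol

Let D be the C–Cl bond energy.
Σ(broken) = 2×357 + 8×401 + 1×627 + 1×246 = 4795
Σ(formed) = 3×357 + 2×D + 8×401 = 4279 + 2D
ΔH = Σ(broken) − Σ(formed) = (4795) − (4279 + 2D) = +516 − 2D
Setting this equal to −114 kJ gives 2D = 630, so D = 315 kJ/mol.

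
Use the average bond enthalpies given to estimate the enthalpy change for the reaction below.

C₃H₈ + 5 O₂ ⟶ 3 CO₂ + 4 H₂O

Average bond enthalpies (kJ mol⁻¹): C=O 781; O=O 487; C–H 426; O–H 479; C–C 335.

ΔH ≈ −2005 kJ

Bonds broken (reactants):
  C–C: 2 × 335 = 670
  C–H: 8 × 426 = 3408
  O=O: 5 × 487 = 2435
  Σ(broken) = 6513 kJ
Bonds formed (products):
  C=O: 6 × 781 = 4686
  O–H: 8 × 479 = 3832
  Σ(formed) = 8518 kJ
ΔH = Σ(broken) − Σ(formed) = 6513 − 8518 = −2005 kJ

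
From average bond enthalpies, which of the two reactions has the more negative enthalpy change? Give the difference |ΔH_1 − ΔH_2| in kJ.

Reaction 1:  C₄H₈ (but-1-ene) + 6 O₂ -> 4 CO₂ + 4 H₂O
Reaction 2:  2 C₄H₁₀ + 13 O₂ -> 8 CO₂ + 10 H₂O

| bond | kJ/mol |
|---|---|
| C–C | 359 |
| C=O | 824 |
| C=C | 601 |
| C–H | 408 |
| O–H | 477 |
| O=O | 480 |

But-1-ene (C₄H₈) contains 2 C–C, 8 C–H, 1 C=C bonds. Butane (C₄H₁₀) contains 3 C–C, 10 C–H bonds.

Reaction 1:
  Bonds broken (reactants):
    C–C: 2 × 359 = 718
    C–H: 8 × 408 = 3264
    C=C: 1 × 601 = 601
    O=O: 6 × 480 = 2880
    Σ(broken) = 7463 kJ
  Bonds formed (products):
    C=O: 8 × 824 = 6592
    O–H: 8 × 477 = 3816
    Σ(formed) = 10408 kJ
  ΔH_1 = 7463 − 10408 = −2945 kJ
Reaction 2:
  Bonds broken (reactants):
    C–C: 6 × 359 = 2154
    C–H: 20 × 408 = 8160
    O=O: 13 × 480 = 6240
    Σ(broken) = 16554 kJ
  Bonds formed (products):
    C=O: 16 × 824 = 13184
    O–H: 20 × 477 = 9540
    Σ(formed) = 22724 kJ
  ΔH_2 = 16554 − 22724 = −6170 kJ
ΔH_1 − ΔH_2 = +3225 kJ, so reaction 2 has the more negative ΔH; |ΔH_1 − ΔH_2| = 3225 kJ.

Reaction 2, by 3225 kJ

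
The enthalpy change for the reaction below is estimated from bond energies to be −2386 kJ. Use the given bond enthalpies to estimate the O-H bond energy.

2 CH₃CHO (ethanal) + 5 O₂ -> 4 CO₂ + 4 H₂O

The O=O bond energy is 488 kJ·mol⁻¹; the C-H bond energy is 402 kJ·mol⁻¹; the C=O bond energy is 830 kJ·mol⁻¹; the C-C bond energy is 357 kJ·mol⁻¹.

D(O-H) ≈ 472 kJ/mol

Let D be the O-H bond energy.
Σ(broken) = 2×357 + 8×402 + 2×830 + 5×488 = 8030
Σ(formed) = 8×830 + 8×D = 6640 + 8D
ΔH = Σ(broken) − Σ(formed) = (8030) − (6640 + 8D) = +1390 − 8D
Setting this equal to −2386 kJ gives 8D = 3776, so D = 472 kJ/mol.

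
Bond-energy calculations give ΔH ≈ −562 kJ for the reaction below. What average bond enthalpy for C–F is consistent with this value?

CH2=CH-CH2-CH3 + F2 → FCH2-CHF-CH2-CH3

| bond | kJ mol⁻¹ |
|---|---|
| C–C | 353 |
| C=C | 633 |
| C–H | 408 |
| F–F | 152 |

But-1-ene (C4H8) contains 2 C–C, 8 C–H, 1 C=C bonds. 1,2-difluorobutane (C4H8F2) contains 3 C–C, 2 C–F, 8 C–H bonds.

Let D be the C–F bond energy.
Σ(broken) = 2×353 + 8×408 + 1×633 + 1×152 = 4755
Σ(formed) = 3×353 + 2×D + 8×408 = 4323 + 2D
ΔH = Σ(broken) − Σ(formed) = (4755) − (4323 + 2D) = +432 − 2D
Setting this equal to −562 kJ gives 2D = 994, so D = 497 kJ/mol.

D(C–F) ≈ 497 kJ/mol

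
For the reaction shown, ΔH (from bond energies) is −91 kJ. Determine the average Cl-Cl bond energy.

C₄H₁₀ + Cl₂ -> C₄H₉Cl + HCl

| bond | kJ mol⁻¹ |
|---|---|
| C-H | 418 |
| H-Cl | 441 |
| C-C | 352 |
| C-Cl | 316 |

D(Cl-Cl) ≈ 248 kJ/mol

Let D be the Cl-Cl bond energy.
Σ(broken) = 3×352 + 10×418 + 1×D = 5236 + D
Σ(formed) = 3×352 + 1×316 + 9×418 + 1×441 = 5575
ΔH = Σ(broken) − Σ(formed) = (5236 + D) − (5575) = −339 + D
Setting this equal to −91 kJ gives D = 248 kJ/mol.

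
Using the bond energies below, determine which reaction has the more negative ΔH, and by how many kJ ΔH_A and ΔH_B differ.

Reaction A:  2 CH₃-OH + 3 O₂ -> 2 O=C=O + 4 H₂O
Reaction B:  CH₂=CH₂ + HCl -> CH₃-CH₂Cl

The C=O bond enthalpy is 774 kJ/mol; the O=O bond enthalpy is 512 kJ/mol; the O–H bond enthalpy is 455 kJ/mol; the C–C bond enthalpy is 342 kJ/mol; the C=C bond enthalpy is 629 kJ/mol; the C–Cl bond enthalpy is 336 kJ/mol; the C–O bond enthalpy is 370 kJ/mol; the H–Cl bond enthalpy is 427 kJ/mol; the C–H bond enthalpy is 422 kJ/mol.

Reaction A, by 974 kJ

Reaction A:
  Bonds broken (reactants):
    C–H: 6 × 422 = 2532
    C–O: 2 × 370 = 740
    O–H: 2 × 455 = 910
    O=O: 3 × 512 = 1536
    Σ(broken) = 5718 kJ
  Bonds formed (products):
    C=O: 4 × 774 = 3096
    O–H: 8 × 455 = 3640
    Σ(formed) = 6736 kJ
  ΔH_A = 5718 − 6736 = −1018 kJ
Reaction B:
  Bonds broken (reactants):
    C–H: 4 × 422 = 1688
    C=C: 1 × 629 = 629
    H–Cl: 1 × 427 = 427
    Σ(broken) = 2744 kJ
  Bonds formed (products):
    C–C: 1 × 342 = 342
    C–Cl: 1 × 336 = 336
    C–H: 5 × 422 = 2110
    Σ(formed) = 2788 kJ
  ΔH_B = 2744 − 2788 = −44 kJ
ΔH_A − ΔH_B = −974 kJ, so reaction A has the more negative ΔH; |ΔH_A − ΔH_B| = 974 kJ.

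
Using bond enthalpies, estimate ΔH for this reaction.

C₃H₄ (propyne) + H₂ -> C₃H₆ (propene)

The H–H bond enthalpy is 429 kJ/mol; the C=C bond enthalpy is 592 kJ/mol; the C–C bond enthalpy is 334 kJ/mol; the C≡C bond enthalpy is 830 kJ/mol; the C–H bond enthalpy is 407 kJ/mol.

Bonds broken (reactants):
  C≡C: 1 × 830 = 830
  C–C: 1 × 334 = 334
  C–H: 4 × 407 = 1628
  H–H: 1 × 429 = 429
  Σ(broken) = 3221 kJ
Bonds formed (products):
  C–C: 1 × 334 = 334
  C–H: 6 × 407 = 2442
  C=C: 1 × 592 = 592
  Σ(formed) = 3368 kJ
ΔH = Σ(broken) − Σ(formed) = 3221 − 3368 = −147 kJ

ΔH ≈ −147 kJ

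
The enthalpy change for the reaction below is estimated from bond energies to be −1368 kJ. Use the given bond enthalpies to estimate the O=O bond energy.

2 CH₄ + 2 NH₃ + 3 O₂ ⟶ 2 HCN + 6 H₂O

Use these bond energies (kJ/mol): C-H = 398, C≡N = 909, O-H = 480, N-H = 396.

Let D be the O=O bond energy.
Σ(broken) = 8×398 + 6×396 + 3×D = 5560 + 3D
Σ(formed) = 2×909 + 2×398 + 12×480 = 8374
ΔH = Σ(broken) − Σ(formed) = (5560 + 3D) − (8374) = −2814 + 3D
Setting this equal to −1368 kJ gives 3D = 1446, so D = 482 kJ/mol.

D(O=O) ≈ 482 kJ/mol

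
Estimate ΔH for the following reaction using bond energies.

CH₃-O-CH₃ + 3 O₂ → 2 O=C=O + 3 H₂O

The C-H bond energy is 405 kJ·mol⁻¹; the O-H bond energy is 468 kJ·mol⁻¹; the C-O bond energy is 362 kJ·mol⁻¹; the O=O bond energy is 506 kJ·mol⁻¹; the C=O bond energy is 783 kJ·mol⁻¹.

Bonds broken (reactants):
  C-H: 6 × 405 = 2430
  C-O: 2 × 362 = 724
  O=O: 3 × 506 = 1518
  Σ(broken) = 4672 kJ
Bonds formed (products):
  C=O: 4 × 783 = 3132
  O-H: 6 × 468 = 2808
  Σ(formed) = 5940 kJ
ΔH = Σ(broken) − Σ(formed) = 4672 − 5940 = −1268 kJ

ΔH ≈ −1268 kJ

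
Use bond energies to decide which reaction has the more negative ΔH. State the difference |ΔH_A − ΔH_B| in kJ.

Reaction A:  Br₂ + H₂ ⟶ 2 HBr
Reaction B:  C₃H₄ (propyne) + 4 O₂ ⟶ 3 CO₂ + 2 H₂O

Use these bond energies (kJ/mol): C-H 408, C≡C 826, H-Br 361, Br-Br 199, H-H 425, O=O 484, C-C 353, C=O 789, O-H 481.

Reaction B, by 1813 kJ

Reaction A:
  Bonds broken (reactants):
    Br-Br: 1 × 199 = 199
    H-H: 1 × 425 = 425
    Σ(broken) = 624 kJ
  Bonds formed (products):
    H-Br: 2 × 361 = 722
    Σ(formed) = 722 kJ
  ΔH_A = 624 − 722 = −98 kJ
Reaction B:
  Bonds broken (reactants):
    C≡C: 1 × 826 = 826
    C-C: 1 × 353 = 353
    C-H: 4 × 408 = 1632
    O=O: 4 × 484 = 1936
    Σ(broken) = 4747 kJ
  Bonds formed (products):
    C=O: 6 × 789 = 4734
    O-H: 4 × 481 = 1924
    Σ(formed) = 6658 kJ
  ΔH_B = 4747 − 6658 = −1911 kJ
ΔH_A − ΔH_B = +1813 kJ, so reaction B has the more negative ΔH; |ΔH_A − ΔH_B| = 1813 kJ.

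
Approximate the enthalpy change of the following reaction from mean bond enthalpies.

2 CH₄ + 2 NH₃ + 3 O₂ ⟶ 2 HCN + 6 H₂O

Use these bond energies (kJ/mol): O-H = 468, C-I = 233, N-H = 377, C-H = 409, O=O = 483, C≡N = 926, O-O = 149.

Bonds broken (reactants):
  C-H: 8 × 409 = 3272
  N-H: 6 × 377 = 2262
  O=O: 3 × 483 = 1449
  Σ(broken) = 6983 kJ
Bonds formed (products):
  C≡N: 2 × 926 = 1852
  C-H: 2 × 409 = 818
  O-H: 12 × 468 = 5616
  Σ(formed) = 8286 kJ
ΔH = Σ(broken) − Σ(formed) = 6983 − 8286 = −1303 kJ

ΔH ≈ −1303 kJ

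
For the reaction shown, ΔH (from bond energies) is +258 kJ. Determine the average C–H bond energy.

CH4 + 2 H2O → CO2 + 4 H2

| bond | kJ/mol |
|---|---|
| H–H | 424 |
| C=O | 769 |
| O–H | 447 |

Let D be the C–H bond energy.
Σ(broken) = 4×D + 4×447 = 1788 + 4D
Σ(formed) = 2×769 + 4×424 = 3234
ΔH = Σ(broken) − Σ(formed) = (1788 + 4D) − (3234) = −1446 + 4D
Setting this equal to +258 kJ gives 4D = 1704, so D = 426 kJ/mol.

D(C–H) ≈ 426 kJ/mol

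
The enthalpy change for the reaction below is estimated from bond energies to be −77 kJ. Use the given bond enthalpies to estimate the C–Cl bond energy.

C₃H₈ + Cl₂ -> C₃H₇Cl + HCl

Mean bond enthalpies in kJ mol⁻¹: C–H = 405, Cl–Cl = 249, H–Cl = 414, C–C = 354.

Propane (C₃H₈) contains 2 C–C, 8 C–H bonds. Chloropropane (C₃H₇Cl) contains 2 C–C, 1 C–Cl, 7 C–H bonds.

Let D be the C–Cl bond energy.
Σ(broken) = 2×354 + 8×405 + 1×249 = 4197
Σ(formed) = 2×354 + 1×D + 7×405 + 1×414 = 3957 + D
ΔH = Σ(broken) − Σ(formed) = (4197) − (3957 + D) = +240 − D
Setting this equal to −77 kJ gives D = 317 kJ/mol.

D(C–Cl) ≈ 317 kJ/mol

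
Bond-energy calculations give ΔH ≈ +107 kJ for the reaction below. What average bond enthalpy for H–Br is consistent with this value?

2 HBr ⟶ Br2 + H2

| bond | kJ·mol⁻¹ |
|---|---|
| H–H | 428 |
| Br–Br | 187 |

D(H–Br) ≈ 361 kJ/mol

Let D be the H–Br bond energy.
Σ(broken) = 2×D = 2D
Σ(formed) = 1×187 + 1×428 = 615
ΔH = Σ(broken) − Σ(formed) = (2D) − (615) = −615 + 2D
Setting this equal to +107 kJ gives 2D = 722, so D = 361 kJ/mol.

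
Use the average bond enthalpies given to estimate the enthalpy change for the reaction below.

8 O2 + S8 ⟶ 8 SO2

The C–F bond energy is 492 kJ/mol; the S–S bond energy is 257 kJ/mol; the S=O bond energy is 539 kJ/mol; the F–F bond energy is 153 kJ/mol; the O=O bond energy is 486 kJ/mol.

ΔH ≈ −2680 kJ

Bonds broken (reactants):
  O=O: 8 × 486 = 3888
  S–S: 8 × 257 = 2056
  Σ(broken) = 5944 kJ
Bonds formed (products):
  S=O: 16 × 539 = 8624
  Σ(formed) = 8624 kJ
ΔH = Σ(broken) − Σ(formed) = 5944 − 8624 = −2680 kJ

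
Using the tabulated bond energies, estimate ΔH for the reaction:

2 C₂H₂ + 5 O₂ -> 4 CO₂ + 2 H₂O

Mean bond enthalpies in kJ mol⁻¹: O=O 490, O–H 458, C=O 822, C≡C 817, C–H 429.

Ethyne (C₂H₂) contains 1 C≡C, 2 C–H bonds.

Bonds broken (reactants):
  C≡C: 2 × 817 = 1634
  C–H: 4 × 429 = 1716
  O=O: 5 × 490 = 2450
  Σ(broken) = 5800 kJ
Bonds formed (products):
  C=O: 8 × 822 = 6576
  O–H: 4 × 458 = 1832
  Σ(formed) = 8408 kJ
ΔH = Σ(broken) − Σ(formed) = 5800 − 8408 = −2608 kJ

ΔH ≈ −2608 kJ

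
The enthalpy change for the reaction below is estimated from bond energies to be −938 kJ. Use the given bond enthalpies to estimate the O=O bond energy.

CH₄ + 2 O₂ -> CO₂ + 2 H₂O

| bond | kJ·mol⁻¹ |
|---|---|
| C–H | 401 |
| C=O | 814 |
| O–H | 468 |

Let D be the O=O bond energy.
Σ(broken) = 4×401 + 2×D = 1604 + 2D
Σ(formed) = 2×814 + 4×468 = 3500
ΔH = Σ(broken) − Σ(formed) = (1604 + 2D) − (3500) = −1896 + 2D
Setting this equal to −938 kJ gives 2D = 958, so D = 479 kJ/mol.

D(O=O) ≈ 479 kJ/mol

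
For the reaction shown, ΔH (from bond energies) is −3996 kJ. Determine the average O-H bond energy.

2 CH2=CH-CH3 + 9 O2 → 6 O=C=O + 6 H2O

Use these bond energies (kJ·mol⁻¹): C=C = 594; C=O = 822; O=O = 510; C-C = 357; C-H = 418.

D(O-H) ≈ 470 kJ/mol

Let D be the O-H bond energy.
Σ(broken) = 2×357 + 12×418 + 2×594 + 9×510 = 11508
Σ(formed) = 12×822 + 12×D = 9864 + 12D
ΔH = Σ(broken) − Σ(formed) = (11508) − (9864 + 12D) = +1644 − 12D
Setting this equal to −3996 kJ gives 12D = 5640, so D = 470 kJ/mol.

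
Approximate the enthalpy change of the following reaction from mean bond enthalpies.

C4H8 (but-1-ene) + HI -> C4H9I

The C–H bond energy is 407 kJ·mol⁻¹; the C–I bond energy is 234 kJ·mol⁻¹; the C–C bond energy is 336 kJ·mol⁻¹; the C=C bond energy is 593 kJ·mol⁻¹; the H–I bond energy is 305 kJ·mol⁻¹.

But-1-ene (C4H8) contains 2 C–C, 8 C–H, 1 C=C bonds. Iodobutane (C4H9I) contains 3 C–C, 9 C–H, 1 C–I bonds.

ΔH ≈ −79 kJ

Bonds broken (reactants):
  C–C: 2 × 336 = 672
  C–H: 8 × 407 = 3256
  C=C: 1 × 593 = 593
  H–I: 1 × 305 = 305
  Σ(broken) = 4826 kJ
Bonds formed (products):
  C–C: 3 × 336 = 1008
  C–H: 9 × 407 = 3663
  C–I: 1 × 234 = 234
  Σ(formed) = 4905 kJ
ΔH = Σ(broken) − Σ(formed) = 4826 − 4905 = −79 kJ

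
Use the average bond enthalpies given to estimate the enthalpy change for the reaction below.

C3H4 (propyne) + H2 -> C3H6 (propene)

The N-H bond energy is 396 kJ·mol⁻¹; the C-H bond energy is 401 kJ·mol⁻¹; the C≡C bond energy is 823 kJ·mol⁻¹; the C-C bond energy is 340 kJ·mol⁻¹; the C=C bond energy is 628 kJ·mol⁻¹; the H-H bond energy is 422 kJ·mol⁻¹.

ΔH ≈ −185 kJ

Bonds broken (reactants):
  C≡C: 1 × 823 = 823
  C-C: 1 × 340 = 340
  C-H: 4 × 401 = 1604
  H-H: 1 × 422 = 422
  Σ(broken) = 3189 kJ
Bonds formed (products):
  C-C: 1 × 340 = 340
  C-H: 6 × 401 = 2406
  C=C: 1 × 628 = 628
  Σ(formed) = 3374 kJ
ΔH = Σ(broken) − Σ(formed) = 3189 − 3374 = −185 kJ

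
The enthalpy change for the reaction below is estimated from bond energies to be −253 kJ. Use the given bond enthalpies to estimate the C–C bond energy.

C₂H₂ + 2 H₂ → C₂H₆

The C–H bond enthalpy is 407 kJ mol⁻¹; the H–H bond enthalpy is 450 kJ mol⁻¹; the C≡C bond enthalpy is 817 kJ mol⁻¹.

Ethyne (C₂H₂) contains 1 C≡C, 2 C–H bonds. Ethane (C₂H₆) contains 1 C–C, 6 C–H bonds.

Let D be the C–C bond energy.
Σ(broken) = 1×817 + 2×407 + 2×450 = 2531
Σ(formed) = 1×D + 6×407 = 2442 + D
ΔH = Σ(broken) − Σ(formed) = (2531) − (2442 + D) = +89 − D
Setting this equal to −253 kJ gives D = 342 kJ/mol.

D(C–C) ≈ 342 kJ/mol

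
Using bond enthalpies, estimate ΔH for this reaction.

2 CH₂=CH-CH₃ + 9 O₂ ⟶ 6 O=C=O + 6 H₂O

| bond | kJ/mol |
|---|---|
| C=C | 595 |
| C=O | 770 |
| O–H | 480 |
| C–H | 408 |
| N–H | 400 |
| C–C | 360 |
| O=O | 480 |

ΔH ≈ −3874 kJ

Bonds broken (reactants):
  C–C: 2 × 360 = 720
  C–H: 12 × 408 = 4896
  C=C: 2 × 595 = 1190
  O=O: 9 × 480 = 4320
  Σ(broken) = 11126 kJ
Bonds formed (products):
  C=O: 12 × 770 = 9240
  O–H: 12 × 480 = 5760
  Σ(formed) = 15000 kJ
ΔH = Σ(broken) − Σ(formed) = 11126 − 15000 = −3874 kJ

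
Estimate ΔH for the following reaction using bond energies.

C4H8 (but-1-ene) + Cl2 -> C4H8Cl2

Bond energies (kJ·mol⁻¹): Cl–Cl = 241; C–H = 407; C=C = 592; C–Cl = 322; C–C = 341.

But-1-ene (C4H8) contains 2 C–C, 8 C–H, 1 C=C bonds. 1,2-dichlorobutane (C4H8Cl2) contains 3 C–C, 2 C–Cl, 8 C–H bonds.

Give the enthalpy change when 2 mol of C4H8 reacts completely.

Bonds broken (reactants):
  C–C: 2 × 341 = 682
  C–H: 8 × 407 = 3256
  C=C: 1 × 592 = 592
  Cl–Cl: 1 × 241 = 241
  Σ(broken) = 4771 kJ
Bonds formed (products):
  C–C: 3 × 341 = 1023
  C–Cl: 2 × 322 = 644
  C–H: 8 × 407 = 3256
  Σ(formed) = 4923 kJ
ΔH = Σ(broken) − Σ(formed) = 4771 − 4923 = −152 kJ
For 2× the reaction as written: 2 × (−152) = −304 kJ

ΔH = −304 kJ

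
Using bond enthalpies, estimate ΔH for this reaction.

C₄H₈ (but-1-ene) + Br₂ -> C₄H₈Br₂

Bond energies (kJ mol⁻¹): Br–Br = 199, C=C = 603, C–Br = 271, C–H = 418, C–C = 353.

ΔH ≈ −93 kJ

Bonds broken (reactants):
  Br–Br: 1 × 199 = 199
  C–C: 2 × 353 = 706
  C–H: 8 × 418 = 3344
  C=C: 1 × 603 = 603
  Σ(broken) = 4852 kJ
Bonds formed (products):
  C–Br: 2 × 271 = 542
  C–C: 3 × 353 = 1059
  C–H: 8 × 418 = 3344
  Σ(formed) = 4945 kJ
ΔH = Σ(broken) − Σ(formed) = 4852 − 4945 = −93 kJ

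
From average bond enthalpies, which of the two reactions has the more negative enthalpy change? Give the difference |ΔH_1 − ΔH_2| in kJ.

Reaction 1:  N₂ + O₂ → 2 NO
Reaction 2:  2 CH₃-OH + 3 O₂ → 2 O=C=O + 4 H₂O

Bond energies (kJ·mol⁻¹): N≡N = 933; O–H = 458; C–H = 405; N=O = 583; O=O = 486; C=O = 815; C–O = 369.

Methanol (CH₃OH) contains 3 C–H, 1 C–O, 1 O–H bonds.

Reaction 1:
  Bonds broken (reactants):
    N≡N: 1 × 933 = 933
    O=O: 1 × 486 = 486
    Σ(broken) = 1419 kJ
  Bonds formed (products):
    N=O: 2 × 583 = 1166
    Σ(formed) = 1166 kJ
  ΔH_1 = 1419 − 1166 = +253 kJ
Reaction 2:
  Bonds broken (reactants):
    C–H: 6 × 405 = 2430
    C–O: 2 × 369 = 738
    O–H: 2 × 458 = 916
    O=O: 3 × 486 = 1458
    Σ(broken) = 5542 kJ
  Bonds formed (products):
    C=O: 4 × 815 = 3260
    O–H: 8 × 458 = 3664
    Σ(formed) = 6924 kJ
  ΔH_2 = 5542 − 6924 = −1382 kJ
ΔH_1 − ΔH_2 = +1635 kJ, so reaction 2 has the more negative ΔH; |ΔH_1 − ΔH_2| = 1635 kJ.

Reaction 2, by 1635 kJ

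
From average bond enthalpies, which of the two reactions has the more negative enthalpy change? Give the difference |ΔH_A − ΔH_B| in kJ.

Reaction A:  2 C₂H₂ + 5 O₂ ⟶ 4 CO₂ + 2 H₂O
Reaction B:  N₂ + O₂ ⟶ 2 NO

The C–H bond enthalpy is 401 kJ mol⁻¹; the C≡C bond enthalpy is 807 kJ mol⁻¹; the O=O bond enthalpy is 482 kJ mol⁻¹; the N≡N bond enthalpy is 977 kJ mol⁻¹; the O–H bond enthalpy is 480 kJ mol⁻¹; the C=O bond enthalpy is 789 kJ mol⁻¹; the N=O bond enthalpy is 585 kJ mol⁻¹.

Reaction A, by 2893 kJ

Reaction A:
  Bonds broken (reactants):
    C≡C: 2 × 807 = 1614
    C–H: 4 × 401 = 1604
    O=O: 5 × 482 = 2410
    Σ(broken) = 5628 kJ
  Bonds formed (products):
    C=O: 8 × 789 = 6312
    O–H: 4 × 480 = 1920
    Σ(formed) = 8232 kJ
  ΔH_A = 5628 − 8232 = −2604 kJ
Reaction B:
  Bonds broken (reactants):
    N≡N: 1 × 977 = 977
    O=O: 1 × 482 = 482
    Σ(broken) = 1459 kJ
  Bonds formed (products):
    N=O: 2 × 585 = 1170
    Σ(formed) = 1170 kJ
  ΔH_B = 1459 − 1170 = +289 kJ
ΔH_A − ΔH_B = −2893 kJ, so reaction A has the more negative ΔH; |ΔH_A − ΔH_B| = 2893 kJ.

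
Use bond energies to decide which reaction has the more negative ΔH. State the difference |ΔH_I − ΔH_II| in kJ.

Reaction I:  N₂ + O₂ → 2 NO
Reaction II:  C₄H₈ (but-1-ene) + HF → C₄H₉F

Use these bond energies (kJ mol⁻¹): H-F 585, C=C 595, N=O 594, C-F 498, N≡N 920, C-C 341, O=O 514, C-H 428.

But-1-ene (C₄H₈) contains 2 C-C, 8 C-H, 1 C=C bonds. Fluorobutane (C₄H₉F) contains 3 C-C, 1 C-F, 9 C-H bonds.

Reaction I:
  Bonds broken (reactants):
    N≡N: 1 × 920 = 920
    O=O: 1 × 514 = 514
    Σ(broken) = 1434 kJ
  Bonds formed (products):
    N=O: 2 × 594 = 1188
    Σ(formed) = 1188 kJ
  ΔH_I = 1434 − 1188 = +246 kJ
Reaction II:
  Bonds broken (reactants):
    C-C: 2 × 341 = 682
    C-H: 8 × 428 = 3424
    C=C: 1 × 595 = 595
    H-F: 1 × 585 = 585
    Σ(broken) = 5286 kJ
  Bonds formed (products):
    C-C: 3 × 341 = 1023
    C-F: 1 × 498 = 498
    C-H: 9 × 428 = 3852
    Σ(formed) = 5373 kJ
  ΔH_II = 5286 − 5373 = −87 kJ
ΔH_I − ΔH_II = +333 kJ, so reaction II has the more negative ΔH; |ΔH_I − ΔH_II| = 333 kJ.

Reaction II, by 333 kJ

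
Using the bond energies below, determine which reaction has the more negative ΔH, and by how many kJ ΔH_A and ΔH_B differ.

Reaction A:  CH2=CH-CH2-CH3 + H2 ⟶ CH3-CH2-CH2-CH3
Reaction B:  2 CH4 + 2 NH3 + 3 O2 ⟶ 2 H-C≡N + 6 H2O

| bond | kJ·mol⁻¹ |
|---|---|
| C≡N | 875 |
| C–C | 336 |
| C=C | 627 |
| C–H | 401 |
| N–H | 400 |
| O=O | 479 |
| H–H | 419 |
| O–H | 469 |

Reaction B, by 1043 kJ

Reaction A:
  Bonds broken (reactants):
    C–C: 2 × 336 = 672
    C–H: 8 × 401 = 3208
    C=C: 1 × 627 = 627
    H–H: 1 × 419 = 419
    Σ(broken) = 4926 kJ
  Bonds formed (products):
    C–C: 3 × 336 = 1008
    C–H: 10 × 401 = 4010
    Σ(formed) = 5018 kJ
  ΔH_A = 4926 − 5018 = −92 kJ
Reaction B:
  Bonds broken (reactants):
    C–H: 8 × 401 = 3208
    N–H: 6 × 400 = 2400
    O=O: 3 × 479 = 1437
    Σ(broken) = 7045 kJ
  Bonds formed (products):
    C≡N: 2 × 875 = 1750
    C–H: 2 × 401 = 802
    O–H: 12 × 469 = 5628
    Σ(formed) = 8180 kJ
  ΔH_B = 7045 − 8180 = −1135 kJ
ΔH_A − ΔH_B = +1043 kJ, so reaction B has the more negative ΔH; |ΔH_A − ΔH_B| = 1043 kJ.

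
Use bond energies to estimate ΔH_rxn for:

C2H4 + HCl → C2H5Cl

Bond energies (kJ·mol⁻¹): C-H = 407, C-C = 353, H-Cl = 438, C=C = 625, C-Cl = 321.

ΔH ≈ −18 kJ

Bonds broken (reactants):
  C-H: 4 × 407 = 1628
  C=C: 1 × 625 = 625
  H-Cl: 1 × 438 = 438
  Σ(broken) = 2691 kJ
Bonds formed (products):
  C-C: 1 × 353 = 353
  C-Cl: 1 × 321 = 321
  C-H: 5 × 407 = 2035
  Σ(formed) = 2709 kJ
ΔH = Σ(broken) − Σ(formed) = 2691 − 2709 = −18 kJ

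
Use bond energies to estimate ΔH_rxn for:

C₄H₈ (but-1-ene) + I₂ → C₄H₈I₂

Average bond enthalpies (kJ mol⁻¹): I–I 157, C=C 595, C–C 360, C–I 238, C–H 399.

ΔH ≈ −84 kJ

Bonds broken (reactants):
  C–C: 2 × 360 = 720
  C–H: 8 × 399 = 3192
  C=C: 1 × 595 = 595
  I–I: 1 × 157 = 157
  Σ(broken) = 4664 kJ
Bonds formed (products):
  C–C: 3 × 360 = 1080
  C–H: 8 × 399 = 3192
  C–I: 2 × 238 = 476
  Σ(formed) = 4748 kJ
ΔH = Σ(broken) − Σ(formed) = 4664 − 4748 = −84 kJ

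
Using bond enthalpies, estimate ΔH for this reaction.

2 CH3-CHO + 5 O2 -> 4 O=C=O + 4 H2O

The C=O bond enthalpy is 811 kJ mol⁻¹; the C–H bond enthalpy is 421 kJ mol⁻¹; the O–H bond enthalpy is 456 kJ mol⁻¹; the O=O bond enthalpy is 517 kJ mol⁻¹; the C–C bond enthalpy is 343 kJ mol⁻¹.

ΔH ≈ −1875 kJ

Bonds broken (reactants):
  C–C: 2 × 343 = 686
  C–H: 8 × 421 = 3368
  C=O: 2 × 811 = 1622
  O=O: 5 × 517 = 2585
  Σ(broken) = 8261 kJ
Bonds formed (products):
  C=O: 8 × 811 = 6488
  O–H: 8 × 456 = 3648
  Σ(formed) = 10136 kJ
ΔH = Σ(broken) − Σ(formed) = 8261 − 10136 = −1875 kJ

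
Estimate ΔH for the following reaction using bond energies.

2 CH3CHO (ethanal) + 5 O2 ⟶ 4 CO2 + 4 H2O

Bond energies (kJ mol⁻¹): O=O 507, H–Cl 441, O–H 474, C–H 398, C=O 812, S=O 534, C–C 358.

Bonds broken (reactants):
  C–C: 2 × 358 = 716
  C–H: 8 × 398 = 3184
  C=O: 2 × 812 = 1624
  O=O: 5 × 507 = 2535
  Σ(broken) = 8059 kJ
Bonds formed (products):
  C=O: 8 × 812 = 6496
  O–H: 8 × 474 = 3792
  Σ(formed) = 10288 kJ
ΔH = Σ(broken) − Σ(formed) = 8059 − 10288 = −2229 kJ

ΔH ≈ −2229 kJ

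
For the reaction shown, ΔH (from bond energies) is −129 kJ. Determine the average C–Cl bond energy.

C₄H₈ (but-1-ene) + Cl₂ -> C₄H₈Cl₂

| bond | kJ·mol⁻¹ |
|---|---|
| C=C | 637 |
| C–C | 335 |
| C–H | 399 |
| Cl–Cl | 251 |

D(C–Cl) ≈ 341 kJ/mol

Let D be the C–Cl bond energy.
Σ(broken) = 2×335 + 8×399 + 1×637 + 1×251 = 4750
Σ(formed) = 3×335 + 2×D + 8×399 = 4197 + 2D
ΔH = Σ(broken) − Σ(formed) = (4750) − (4197 + 2D) = +553 − 2D
Setting this equal to −129 kJ gives 2D = 682, so D = 341 kJ/mol.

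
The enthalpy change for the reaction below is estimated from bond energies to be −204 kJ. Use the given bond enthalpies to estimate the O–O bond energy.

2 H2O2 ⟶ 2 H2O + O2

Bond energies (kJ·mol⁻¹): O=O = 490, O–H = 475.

D(O–O) ≈ 143 kJ/mol

Let D be the O–O bond energy.
Σ(broken) = 4×475 + 2×D = 1900 + 2D
Σ(formed) = 4×475 + 1×490 = 2390
ΔH = Σ(broken) − Σ(formed) = (1900 + 2D) − (2390) = −490 + 2D
Setting this equal to −204 kJ gives 2D = 286, so D = 143 kJ/mol.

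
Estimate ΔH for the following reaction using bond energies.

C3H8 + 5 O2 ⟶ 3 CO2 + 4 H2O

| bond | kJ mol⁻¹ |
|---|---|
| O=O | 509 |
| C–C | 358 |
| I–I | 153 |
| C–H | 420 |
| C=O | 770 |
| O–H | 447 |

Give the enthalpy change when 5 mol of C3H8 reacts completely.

Bonds broken (reactants):
  C–C: 2 × 358 = 716
  C–H: 8 × 420 = 3360
  O=O: 5 × 509 = 2545
  Σ(broken) = 6621 kJ
Bonds formed (products):
  C=O: 6 × 770 = 4620
  O–H: 8 × 447 = 3576
  Σ(formed) = 8196 kJ
ΔH = Σ(broken) − Σ(formed) = 6621 − 8196 = −1575 kJ
For 5× the reaction as written: 5 × (−1575) = −7875 kJ

ΔH = −7875 kJ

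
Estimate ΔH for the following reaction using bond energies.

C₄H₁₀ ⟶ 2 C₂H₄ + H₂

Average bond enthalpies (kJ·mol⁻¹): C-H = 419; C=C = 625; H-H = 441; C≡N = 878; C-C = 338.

ΔH ≈ +161 kJ

Bonds broken (reactants):
  C-C: 3 × 338 = 1014
  C-H: 10 × 419 = 4190
  Σ(broken) = 5204 kJ
Bonds formed (products):
  C-H: 8 × 419 = 3352
  C=C: 2 × 625 = 1250
  H-H: 1 × 441 = 441
  Σ(formed) = 5043 kJ
ΔH = Σ(broken) − Σ(formed) = 5204 − 5043 = +161 kJ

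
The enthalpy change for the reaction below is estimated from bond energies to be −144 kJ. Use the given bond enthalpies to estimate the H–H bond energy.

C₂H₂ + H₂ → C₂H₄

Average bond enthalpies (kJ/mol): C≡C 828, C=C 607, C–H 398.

Let D be the H–H bond energy.
Σ(broken) = 1×828 + 2×398 + 1×D = 1624 + D
Σ(formed) = 4×398 + 1×607 = 2199
ΔH = Σ(broken) − Σ(formed) = (1624 + D) − (2199) = −575 + D
Setting this equal to −144 kJ gives D = 431 kJ/mol.

D(H–H) ≈ 431 kJ/mol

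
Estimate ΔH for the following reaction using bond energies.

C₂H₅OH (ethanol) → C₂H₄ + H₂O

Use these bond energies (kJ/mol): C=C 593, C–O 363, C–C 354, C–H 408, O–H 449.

ΔH ≈ +83 kJ

Bonds broken (reactants):
  C–C: 1 × 354 = 354
  C–H: 5 × 408 = 2040
  C–O: 1 × 363 = 363
  O–H: 1 × 449 = 449
  Σ(broken) = 3206 kJ
Bonds formed (products):
  C–H: 4 × 408 = 1632
  C=C: 1 × 593 = 593
  O–H: 2 × 449 = 898
  Σ(formed) = 3123 kJ
ΔH = Σ(broken) − Σ(formed) = 3206 − 3123 = +83 kJ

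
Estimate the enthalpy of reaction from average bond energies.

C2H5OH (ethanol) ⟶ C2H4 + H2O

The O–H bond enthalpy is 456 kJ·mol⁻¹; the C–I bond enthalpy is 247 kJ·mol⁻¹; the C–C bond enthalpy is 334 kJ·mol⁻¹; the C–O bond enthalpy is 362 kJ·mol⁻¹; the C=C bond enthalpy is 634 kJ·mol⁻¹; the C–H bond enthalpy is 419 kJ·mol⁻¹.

ΔH ≈ +25 kJ

Bonds broken (reactants):
  C–C: 1 × 334 = 334
  C–H: 5 × 419 = 2095
  C–O: 1 × 362 = 362
  O–H: 1 × 456 = 456
  Σ(broken) = 3247 kJ
Bonds formed (products):
  C–H: 4 × 419 = 1676
  C=C: 1 × 634 = 634
  O–H: 2 × 456 = 912
  Σ(formed) = 3222 kJ
ΔH = Σ(broken) − Σ(formed) = 3247 − 3222 = +25 kJ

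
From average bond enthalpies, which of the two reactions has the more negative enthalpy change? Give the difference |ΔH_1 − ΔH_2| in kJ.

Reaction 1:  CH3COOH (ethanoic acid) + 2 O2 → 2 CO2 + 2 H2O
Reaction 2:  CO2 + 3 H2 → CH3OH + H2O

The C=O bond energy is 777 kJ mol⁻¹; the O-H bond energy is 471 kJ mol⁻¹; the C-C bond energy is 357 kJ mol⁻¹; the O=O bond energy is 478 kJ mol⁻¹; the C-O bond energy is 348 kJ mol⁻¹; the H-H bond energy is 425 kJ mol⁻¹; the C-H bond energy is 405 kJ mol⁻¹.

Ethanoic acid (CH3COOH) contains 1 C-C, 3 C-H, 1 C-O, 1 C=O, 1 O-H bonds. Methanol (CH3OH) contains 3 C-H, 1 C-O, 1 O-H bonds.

Reaction 1:
  Bonds broken (reactants):
    C-C: 1 × 357 = 357
    C-H: 3 × 405 = 1215
    C-O: 1 × 348 = 348
    C=O: 1 × 777 = 777
    O-H: 1 × 471 = 471
    O=O: 2 × 478 = 956
    Σ(broken) = 4124 kJ
  Bonds formed (products):
    C=O: 4 × 777 = 3108
    O-H: 4 × 471 = 1884
    Σ(formed) = 4992 kJ
  ΔH_1 = 4124 − 4992 = −868 kJ
Reaction 2:
  Bonds broken (reactants):
    C=O: 2 × 777 = 1554
    H-H: 3 × 425 = 1275
    Σ(broken) = 2829 kJ
  Bonds formed (products):
    C-H: 3 × 405 = 1215
    C-O: 1 × 348 = 348
    O-H: 3 × 471 = 1413
    Σ(formed) = 2976 kJ
  ΔH_2 = 2829 − 2976 = −147 kJ
ΔH_1 − ΔH_2 = −721 kJ, so reaction 1 has the more negative ΔH; |ΔH_1 − ΔH_2| = 721 kJ.

Reaction 1, by 721 kJ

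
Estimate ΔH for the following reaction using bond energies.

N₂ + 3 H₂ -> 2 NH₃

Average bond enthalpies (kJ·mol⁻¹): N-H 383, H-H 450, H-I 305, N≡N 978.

ΔH ≈ +30 kJ

Bonds broken (reactants):
  H-H: 3 × 450 = 1350
  N≡N: 1 × 978 = 978
  Σ(broken) = 2328 kJ
Bonds formed (products):
  N-H: 6 × 383 = 2298
  Σ(formed) = 2298 kJ
ΔH = Σ(broken) − Σ(formed) = 2328 − 2298 = +30 kJ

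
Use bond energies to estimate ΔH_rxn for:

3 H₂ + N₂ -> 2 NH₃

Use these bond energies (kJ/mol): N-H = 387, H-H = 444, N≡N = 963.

ΔH ≈ −27 kJ

Bonds broken (reactants):
  H-H: 3 × 444 = 1332
  N≡N: 1 × 963 = 963
  Σ(broken) = 2295 kJ
Bonds formed (products):
  N-H: 6 × 387 = 2322
  Σ(formed) = 2322 kJ
ΔH = Σ(broken) − Σ(formed) = 2295 − 2322 = −27 kJ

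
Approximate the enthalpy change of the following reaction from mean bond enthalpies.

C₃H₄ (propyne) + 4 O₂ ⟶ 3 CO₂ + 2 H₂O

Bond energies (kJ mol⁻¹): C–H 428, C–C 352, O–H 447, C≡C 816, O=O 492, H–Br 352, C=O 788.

Bonds broken (reactants):
  C≡C: 1 × 816 = 816
  C–C: 1 × 352 = 352
  C–H: 4 × 428 = 1712
  O=O: 4 × 492 = 1968
  Σ(broken) = 4848 kJ
Bonds formed (products):
  C=O: 6 × 788 = 4728
  O–H: 4 × 447 = 1788
  Σ(formed) = 6516 kJ
ΔH = Σ(broken) − Σ(formed) = 4848 − 6516 = −1668 kJ

ΔH ≈ −1668 kJ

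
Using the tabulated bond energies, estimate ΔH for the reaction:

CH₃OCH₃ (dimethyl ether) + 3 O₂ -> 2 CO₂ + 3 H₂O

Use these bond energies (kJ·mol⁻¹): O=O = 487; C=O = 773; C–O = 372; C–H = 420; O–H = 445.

ΔH ≈ −1037 kJ

Bonds broken (reactants):
  C–H: 6 × 420 = 2520
  C–O: 2 × 372 = 744
  O=O: 3 × 487 = 1461
  Σ(broken) = 4725 kJ
Bonds formed (products):
  C=O: 4 × 773 = 3092
  O–H: 6 × 445 = 2670
  Σ(formed) = 5762 kJ
ΔH = Σ(broken) − Σ(formed) = 4725 − 5762 = −1037 kJ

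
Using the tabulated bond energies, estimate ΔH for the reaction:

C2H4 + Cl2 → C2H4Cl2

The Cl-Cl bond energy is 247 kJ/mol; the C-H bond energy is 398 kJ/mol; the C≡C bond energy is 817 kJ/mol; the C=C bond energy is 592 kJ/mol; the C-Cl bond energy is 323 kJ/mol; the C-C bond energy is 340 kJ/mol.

ΔH ≈ −147 kJ

Bonds broken (reactants):
  C-H: 4 × 398 = 1592
  C=C: 1 × 592 = 592
  Cl-Cl: 1 × 247 = 247
  Σ(broken) = 2431 kJ
Bonds formed (products):
  C-C: 1 × 340 = 340
  C-Cl: 2 × 323 = 646
  C-H: 4 × 398 = 1592
  Σ(formed) = 2578 kJ
ΔH = Σ(broken) − Σ(formed) = 2431 − 2578 = −147 kJ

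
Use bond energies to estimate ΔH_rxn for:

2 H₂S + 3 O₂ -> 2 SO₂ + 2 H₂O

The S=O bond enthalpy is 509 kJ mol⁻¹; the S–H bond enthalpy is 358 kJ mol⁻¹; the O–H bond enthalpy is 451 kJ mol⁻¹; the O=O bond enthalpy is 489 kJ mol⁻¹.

Bonds broken (reactants):
  O=O: 3 × 489 = 1467
  S–H: 4 × 358 = 1432
  Σ(broken) = 2899 kJ
Bonds formed (products):
  O–H: 4 × 451 = 1804
  S=O: 4 × 509 = 2036
  Σ(formed) = 3840 kJ
ΔH = Σ(broken) − Σ(formed) = 2899 − 3840 = −941 kJ

ΔH ≈ −941 kJ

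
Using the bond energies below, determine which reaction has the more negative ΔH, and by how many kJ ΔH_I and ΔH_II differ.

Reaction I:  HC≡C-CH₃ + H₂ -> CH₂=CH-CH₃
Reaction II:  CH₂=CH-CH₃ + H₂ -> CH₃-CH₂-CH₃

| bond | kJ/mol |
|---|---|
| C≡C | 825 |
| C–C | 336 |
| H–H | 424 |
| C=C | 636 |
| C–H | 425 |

Reaction I:
  Bonds broken (reactants):
    C≡C: 1 × 825 = 825
    C–C: 1 × 336 = 336
    C–H: 4 × 425 = 1700
    H–H: 1 × 424 = 424
    Σ(broken) = 3285 kJ
  Bonds formed (products):
    C–C: 1 × 336 = 336
    C–H: 6 × 425 = 2550
    C=C: 1 × 636 = 636
    Σ(formed) = 3522 kJ
  ΔH_I = 3285 − 3522 = −237 kJ
Reaction II:
  Bonds broken (reactants):
    C–C: 1 × 336 = 336
    C–H: 6 × 425 = 2550
    C=C: 1 × 636 = 636
    H–H: 1 × 424 = 424
    Σ(broken) = 3946 kJ
  Bonds formed (products):
    C–C: 2 × 336 = 672
    C–H: 8 × 425 = 3400
    Σ(formed) = 4072 kJ
  ΔH_II = 3946 − 4072 = −126 kJ
ΔH_I − ΔH_II = −111 kJ, so reaction I has the more negative ΔH; |ΔH_I − ΔH_II| = 111 kJ.

Reaction I, by 111 kJ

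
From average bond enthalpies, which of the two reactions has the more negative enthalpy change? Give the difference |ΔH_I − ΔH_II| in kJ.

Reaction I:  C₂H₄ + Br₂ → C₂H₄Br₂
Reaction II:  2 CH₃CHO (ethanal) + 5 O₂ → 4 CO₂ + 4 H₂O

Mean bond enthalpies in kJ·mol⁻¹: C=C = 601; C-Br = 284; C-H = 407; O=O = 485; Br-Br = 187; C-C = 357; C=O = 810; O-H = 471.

Reaction II, by 2096 kJ

Reaction I:
  Bonds broken (reactants):
    Br-Br: 1 × 187 = 187
    C-H: 4 × 407 = 1628
    C=C: 1 × 601 = 601
    Σ(broken) = 2416 kJ
  Bonds formed (products):
    C-Br: 2 × 284 = 568
    C-C: 1 × 357 = 357
    C-H: 4 × 407 = 1628
    Σ(formed) = 2553 kJ
  ΔH_I = 2416 − 2553 = −137 kJ
Reaction II:
  Bonds broken (reactants):
    C-C: 2 × 357 = 714
    C-H: 8 × 407 = 3256
    C=O: 2 × 810 = 1620
    O=O: 5 × 485 = 2425
    Σ(broken) = 8015 kJ
  Bonds formed (products):
    C=O: 8 × 810 = 6480
    O-H: 8 × 471 = 3768
    Σ(formed) = 10248 kJ
  ΔH_II = 8015 − 10248 = −2233 kJ
ΔH_I − ΔH_II = +2096 kJ, so reaction II has the more negative ΔH; |ΔH_I − ΔH_II| = 2096 kJ.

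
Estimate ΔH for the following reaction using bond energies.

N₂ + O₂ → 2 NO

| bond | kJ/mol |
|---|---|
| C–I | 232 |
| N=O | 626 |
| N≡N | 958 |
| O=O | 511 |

Bonds broken (reactants):
  N≡N: 1 × 958 = 958
  O=O: 1 × 511 = 511
  Σ(broken) = 1469 kJ
Bonds formed (products):
  N=O: 2 × 626 = 1252
  Σ(formed) = 1252 kJ
ΔH = Σ(broken) − Σ(formed) = 1469 − 1252 = +217 kJ

ΔH ≈ +217 kJ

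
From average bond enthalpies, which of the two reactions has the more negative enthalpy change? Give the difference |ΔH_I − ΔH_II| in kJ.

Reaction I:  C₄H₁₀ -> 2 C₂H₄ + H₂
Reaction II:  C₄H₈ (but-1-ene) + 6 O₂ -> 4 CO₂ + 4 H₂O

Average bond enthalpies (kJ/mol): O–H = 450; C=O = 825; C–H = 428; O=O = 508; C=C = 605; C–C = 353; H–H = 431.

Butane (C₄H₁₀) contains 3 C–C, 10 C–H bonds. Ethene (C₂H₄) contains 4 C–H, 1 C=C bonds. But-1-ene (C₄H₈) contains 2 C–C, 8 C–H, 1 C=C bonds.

Reaction I:
  Bonds broken (reactants):
    C–C: 3 × 353 = 1059
    C–H: 10 × 428 = 4280
    Σ(broken) = 5339 kJ
  Bonds formed (products):
    C–H: 8 × 428 = 3424
    C=C: 2 × 605 = 1210
    H–H: 1 × 431 = 431
    Σ(formed) = 5065 kJ
  ΔH_I = 5339 − 5065 = +274 kJ
Reaction II:
  Bonds broken (reactants):
    C–C: 2 × 353 = 706
    C–H: 8 × 428 = 3424
    C=C: 1 × 605 = 605
    O=O: 6 × 508 = 3048
    Σ(broken) = 7783 kJ
  Bonds formed (products):
    C=O: 8 × 825 = 6600
    O–H: 8 × 450 = 3600
    Σ(formed) = 10200 kJ
  ΔH_II = 7783 − 10200 = −2417 kJ
ΔH_I − ΔH_II = +2691 kJ, so reaction II has the more negative ΔH; |ΔH_I − ΔH_II| = 2691 kJ.

Reaction II, by 2691 kJ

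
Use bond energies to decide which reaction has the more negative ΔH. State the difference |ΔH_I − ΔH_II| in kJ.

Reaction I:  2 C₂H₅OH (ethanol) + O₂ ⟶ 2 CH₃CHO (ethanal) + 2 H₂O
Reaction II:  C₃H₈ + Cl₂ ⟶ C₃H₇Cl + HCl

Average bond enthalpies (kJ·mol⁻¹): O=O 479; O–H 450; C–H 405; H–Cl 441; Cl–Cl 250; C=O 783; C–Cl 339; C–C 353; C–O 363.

Reaction I:
  Bonds broken (reactants):
    C–C: 2 × 353 = 706
    C–H: 10 × 405 = 4050
    C–O: 2 × 363 = 726
    O–H: 2 × 450 = 900
    O=O: 1 × 479 = 479
    Σ(broken) = 6861 kJ
  Bonds formed (products):
    C–C: 2 × 353 = 706
    C–H: 8 × 405 = 3240
    C=O: 2 × 783 = 1566
    O–H: 4 × 450 = 1800
    Σ(formed) = 7312 kJ
  ΔH_I = 6861 − 7312 = −451 kJ
Reaction II:
  Bonds broken (reactants):
    C–C: 2 × 353 = 706
    C–H: 8 × 405 = 3240
    Cl–Cl: 1 × 250 = 250
    Σ(broken) = 4196 kJ
  Bonds formed (products):
    C–C: 2 × 353 = 706
    C–Cl: 1 × 339 = 339
    C–H: 7 × 405 = 2835
    H–Cl: 1 × 441 = 441
    Σ(formed) = 4321 kJ
  ΔH_II = 4196 − 4321 = −125 kJ
ΔH_I − ΔH_II = −326 kJ, so reaction I has the more negative ΔH; |ΔH_I − ΔH_II| = 326 kJ.

Reaction I, by 326 kJ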